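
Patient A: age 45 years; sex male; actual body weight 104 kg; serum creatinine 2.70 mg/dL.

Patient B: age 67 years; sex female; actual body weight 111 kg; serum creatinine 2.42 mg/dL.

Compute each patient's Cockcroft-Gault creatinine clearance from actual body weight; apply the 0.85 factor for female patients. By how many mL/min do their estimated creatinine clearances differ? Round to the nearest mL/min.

11 mL/min

Patient A: CrCl = (140 − 45) × 104 / (72 × 2.7) = 9880.0 / 194.40 ≈ 50.8 mL/min
Patient B: CrCl = (140 − 67) × 111 / (72 × 2.42) × 0.85 = 8103.0 / 174.24 × 0.85 ≈ 39.5 mL/min
|50.8 − 39.5| = 11.3 mL/min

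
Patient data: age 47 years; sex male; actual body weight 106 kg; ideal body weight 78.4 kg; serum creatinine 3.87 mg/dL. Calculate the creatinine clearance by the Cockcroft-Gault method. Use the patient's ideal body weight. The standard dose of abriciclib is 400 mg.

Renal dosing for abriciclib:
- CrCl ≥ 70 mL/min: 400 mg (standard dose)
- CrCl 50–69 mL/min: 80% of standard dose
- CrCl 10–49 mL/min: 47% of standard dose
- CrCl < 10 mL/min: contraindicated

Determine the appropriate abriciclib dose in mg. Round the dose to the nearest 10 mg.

190 mg

CrCl = (140 − 47) × 78.4 / (72 × 3.87) = 7291.2 / 278.64 ≈ 26.2 mL/min
CrCl ≈ 26 mL/min → bracket 10–49 mL/min.
47% of 400 mg = 188 mg → 190 mg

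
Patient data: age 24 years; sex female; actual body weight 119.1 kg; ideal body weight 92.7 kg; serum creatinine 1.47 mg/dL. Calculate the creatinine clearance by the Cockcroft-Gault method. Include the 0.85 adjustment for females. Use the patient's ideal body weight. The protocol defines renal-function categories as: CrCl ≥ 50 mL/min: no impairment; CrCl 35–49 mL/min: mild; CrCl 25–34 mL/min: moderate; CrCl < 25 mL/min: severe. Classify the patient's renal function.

CrCl = (140 − 24) × 92.7 / (72 × 1.47) × 0.85 = 10753.2 / 105.84 × 0.85 ≈ 86.4 mL/min
86 mL/min falls in the 'no impairment' range.

no impairment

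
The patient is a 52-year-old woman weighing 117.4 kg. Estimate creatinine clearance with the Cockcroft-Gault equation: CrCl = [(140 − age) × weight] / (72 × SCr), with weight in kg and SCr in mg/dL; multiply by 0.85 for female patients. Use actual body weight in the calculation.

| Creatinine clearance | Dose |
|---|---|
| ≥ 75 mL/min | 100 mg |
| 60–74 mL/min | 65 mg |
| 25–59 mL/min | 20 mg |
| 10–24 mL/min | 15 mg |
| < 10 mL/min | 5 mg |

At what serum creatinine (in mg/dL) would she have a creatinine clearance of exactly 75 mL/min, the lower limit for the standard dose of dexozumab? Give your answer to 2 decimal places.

Standard dose requires CrCl ≥ 75 mL/min.
Set (140 − 52) × 117.4 × 0.85 / (72 × SCr) = 75
SCr = (140 − 52) × 117.4 × 0.85 / (72 × 75) = 1.626 mg/dL

1.63 mg/dL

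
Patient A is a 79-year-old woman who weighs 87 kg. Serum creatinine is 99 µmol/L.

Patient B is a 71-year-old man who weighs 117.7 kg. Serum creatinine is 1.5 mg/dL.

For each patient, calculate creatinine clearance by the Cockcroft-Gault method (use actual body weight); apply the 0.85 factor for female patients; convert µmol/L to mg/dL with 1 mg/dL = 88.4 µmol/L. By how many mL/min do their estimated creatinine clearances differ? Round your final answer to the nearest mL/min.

Patient A: SCr = 99 / 88.4 = 1.12 mg/dL
Patient A: CrCl = (140 − 79) × 87 / (72 × 1.12) × 0.85 = 5307.0 / 80.64 × 0.85 ≈ 55.9 mL/min
Patient B: CrCl = (140 − 71) × 117.7 / (72 × 1.5) = 8121.3 / 108.00 ≈ 75.2 mL/min
|55.9 − 75.2| = 19.3 mL/min

19 mL/min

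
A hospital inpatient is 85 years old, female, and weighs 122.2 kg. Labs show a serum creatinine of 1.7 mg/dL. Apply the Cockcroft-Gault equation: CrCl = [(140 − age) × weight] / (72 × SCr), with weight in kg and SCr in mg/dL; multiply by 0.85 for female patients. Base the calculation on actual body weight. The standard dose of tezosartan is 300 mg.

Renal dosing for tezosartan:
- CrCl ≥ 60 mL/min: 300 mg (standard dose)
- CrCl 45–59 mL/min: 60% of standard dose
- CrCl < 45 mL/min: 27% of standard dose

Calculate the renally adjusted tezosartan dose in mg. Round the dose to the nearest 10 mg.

CrCl = (140 − 85) × 122.2 / (72 × 1.7) × 0.85 = 6721.0 / 122.40 × 0.85 ≈ 46.7 mL/min
CrCl ≈ 47 mL/min → bracket 45–59 mL/min.
60% of 300 mg = 180 mg

180 mg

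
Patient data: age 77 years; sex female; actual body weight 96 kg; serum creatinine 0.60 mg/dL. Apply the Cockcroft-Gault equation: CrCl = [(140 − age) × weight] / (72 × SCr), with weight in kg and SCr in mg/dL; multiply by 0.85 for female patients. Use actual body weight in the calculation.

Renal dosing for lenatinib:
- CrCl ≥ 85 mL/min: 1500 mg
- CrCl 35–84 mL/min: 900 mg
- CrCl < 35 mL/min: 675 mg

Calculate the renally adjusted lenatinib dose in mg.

CrCl = (140 − 77) × 96 / (72 × 0.6) × 0.85 = 6048.0 / 43.20 × 0.85 ≈ 119.0 mL/min
CrCl ≈ 119 mL/min → bracket ≥ 85 mL/min.
Dose for this bracket: 1500 mg.

1500 mg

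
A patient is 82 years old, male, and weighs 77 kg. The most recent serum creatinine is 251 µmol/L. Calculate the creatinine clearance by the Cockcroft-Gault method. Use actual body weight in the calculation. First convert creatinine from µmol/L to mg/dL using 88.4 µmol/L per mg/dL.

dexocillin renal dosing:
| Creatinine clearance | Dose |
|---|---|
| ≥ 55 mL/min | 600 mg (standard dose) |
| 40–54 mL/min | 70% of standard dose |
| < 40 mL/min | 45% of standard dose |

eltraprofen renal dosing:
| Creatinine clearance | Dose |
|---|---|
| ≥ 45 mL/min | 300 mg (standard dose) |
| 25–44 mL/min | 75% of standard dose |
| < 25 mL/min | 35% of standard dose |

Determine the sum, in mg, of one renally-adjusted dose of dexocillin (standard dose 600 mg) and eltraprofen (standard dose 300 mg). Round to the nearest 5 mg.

SCr = 251 / 88.4 = 2.839 mg/dL
CrCl = (140 − 82) × 77 / (72 × 2.839) = 4466.0 / 204.41 ≈ 21.8 mL/min
CrCl ≈ 22 mL/min.
dexocillin: < 40 mL/min → 45% of 600 mg = 270 mg.
eltraprofen: < 25 mL/min → 35% of 300 mg = 105 mg.
Total = 270 + 105 = 375 mg.

375 mg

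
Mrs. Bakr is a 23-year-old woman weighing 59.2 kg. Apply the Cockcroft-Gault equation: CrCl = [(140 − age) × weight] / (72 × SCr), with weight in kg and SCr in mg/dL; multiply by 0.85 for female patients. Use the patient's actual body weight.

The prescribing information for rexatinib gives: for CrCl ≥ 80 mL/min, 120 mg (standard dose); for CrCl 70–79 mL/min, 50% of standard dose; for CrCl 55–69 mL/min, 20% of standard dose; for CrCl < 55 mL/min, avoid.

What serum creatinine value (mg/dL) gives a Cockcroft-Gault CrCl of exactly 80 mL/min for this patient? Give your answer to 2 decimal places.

1.02 mg/dL

Standard dose requires CrCl ≥ 80 mL/min.
Set (140 − 23) × 59.2 × 0.85 / (72 × SCr) = 80
SCr = (140 − 23) × 59.2 × 0.85 / (72 × 80) = 1.022 mg/dL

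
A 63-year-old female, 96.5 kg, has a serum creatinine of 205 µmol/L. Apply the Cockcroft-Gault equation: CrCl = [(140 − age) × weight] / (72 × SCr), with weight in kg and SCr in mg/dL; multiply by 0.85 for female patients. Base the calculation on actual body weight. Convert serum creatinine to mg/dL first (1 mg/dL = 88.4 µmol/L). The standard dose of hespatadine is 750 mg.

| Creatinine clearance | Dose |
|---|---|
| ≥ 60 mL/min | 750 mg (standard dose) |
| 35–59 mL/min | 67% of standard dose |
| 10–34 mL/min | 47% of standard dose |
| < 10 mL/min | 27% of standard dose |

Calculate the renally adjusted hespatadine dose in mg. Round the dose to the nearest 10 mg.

500 mg

SCr = 205 / 88.4 = 2.319 mg/dL
CrCl = (140 − 63) × 96.5 / (72 × 2.319) × 0.85 = 7430.5 / 166.97 × 0.85 ≈ 37.8 mL/min
CrCl ≈ 38 mL/min → bracket 35–59 mL/min.
67% of 750 mg = 502.5 mg → 500 mg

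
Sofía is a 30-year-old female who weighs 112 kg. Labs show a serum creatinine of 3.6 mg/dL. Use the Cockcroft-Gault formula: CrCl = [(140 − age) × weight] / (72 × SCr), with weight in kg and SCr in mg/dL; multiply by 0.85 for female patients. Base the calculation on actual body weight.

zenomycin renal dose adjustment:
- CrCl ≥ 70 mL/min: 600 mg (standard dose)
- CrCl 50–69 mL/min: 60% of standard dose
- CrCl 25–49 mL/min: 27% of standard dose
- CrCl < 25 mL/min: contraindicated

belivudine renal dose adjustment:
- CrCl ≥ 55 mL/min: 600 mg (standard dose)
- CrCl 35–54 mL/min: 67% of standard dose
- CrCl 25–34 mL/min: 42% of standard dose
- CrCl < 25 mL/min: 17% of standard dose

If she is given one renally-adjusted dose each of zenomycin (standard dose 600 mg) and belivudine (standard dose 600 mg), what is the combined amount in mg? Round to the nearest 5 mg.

CrCl = (140 − 30) × 112 / (72 × 3.6) × 0.85 = 12320.0 / 259.20 × 0.85 ≈ 40.4 mL/min
CrCl ≈ 40 mL/min.
zenomycin: 25–49 mL/min → 27% of 600 mg = 162 mg.
belivudine: 35–54 mL/min → 67% of 600 mg = 402 mg.
Total = 162 + 402 = 564 mg.

565 mg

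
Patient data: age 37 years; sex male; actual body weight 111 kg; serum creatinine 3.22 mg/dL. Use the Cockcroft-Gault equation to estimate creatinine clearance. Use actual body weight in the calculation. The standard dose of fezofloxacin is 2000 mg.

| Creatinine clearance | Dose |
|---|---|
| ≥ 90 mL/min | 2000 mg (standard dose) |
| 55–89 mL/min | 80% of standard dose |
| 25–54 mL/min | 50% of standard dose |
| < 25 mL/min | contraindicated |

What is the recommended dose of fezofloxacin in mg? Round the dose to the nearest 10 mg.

CrCl = (140 − 37) × 111 / (72 × 3.22) = 11433.0 / 231.84 ≈ 49.3 mL/min
CrCl ≈ 49 mL/min → bracket 25–54 mL/min.
50% of 2000 mg = 1000 mg

1000 mg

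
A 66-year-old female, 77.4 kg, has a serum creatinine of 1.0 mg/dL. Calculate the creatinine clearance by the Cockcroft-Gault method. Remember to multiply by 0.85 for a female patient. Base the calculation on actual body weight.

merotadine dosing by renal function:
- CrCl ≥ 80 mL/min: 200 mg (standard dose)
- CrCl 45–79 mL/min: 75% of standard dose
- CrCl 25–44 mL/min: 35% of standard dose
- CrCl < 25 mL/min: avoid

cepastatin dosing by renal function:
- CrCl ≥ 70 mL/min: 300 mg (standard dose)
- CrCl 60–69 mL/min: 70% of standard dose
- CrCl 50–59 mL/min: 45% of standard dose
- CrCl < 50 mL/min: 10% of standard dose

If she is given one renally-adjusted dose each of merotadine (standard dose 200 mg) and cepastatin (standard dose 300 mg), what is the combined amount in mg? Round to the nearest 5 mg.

CrCl = (140 − 66) × 77.4 / (72 × 1) × 0.85 = 5727.6 / 72.00 × 0.85 ≈ 67.6 mL/min
CrCl ≈ 68 mL/min.
merotadine: 45–79 mL/min → 75% of 200 mg = 150 mg.
cepastatin: 60–69 mL/min → 70% of 300 mg = 210 mg.
Total = 150 + 210 = 360 mg.

360 mg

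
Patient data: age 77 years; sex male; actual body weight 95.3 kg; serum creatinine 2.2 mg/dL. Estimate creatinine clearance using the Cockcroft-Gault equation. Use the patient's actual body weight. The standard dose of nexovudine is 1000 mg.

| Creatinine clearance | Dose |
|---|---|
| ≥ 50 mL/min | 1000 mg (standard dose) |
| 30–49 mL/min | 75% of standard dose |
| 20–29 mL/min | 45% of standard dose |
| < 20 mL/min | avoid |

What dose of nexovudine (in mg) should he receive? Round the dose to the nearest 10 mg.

CrCl = (140 − 77) × 95.3 / (72 × 2.2) = 6003.9 / 158.40 ≈ 37.9 mL/min
CrCl ≈ 38 mL/min → bracket 30–49 mL/min.
75% of 1000 mg = 750 mg

750 mg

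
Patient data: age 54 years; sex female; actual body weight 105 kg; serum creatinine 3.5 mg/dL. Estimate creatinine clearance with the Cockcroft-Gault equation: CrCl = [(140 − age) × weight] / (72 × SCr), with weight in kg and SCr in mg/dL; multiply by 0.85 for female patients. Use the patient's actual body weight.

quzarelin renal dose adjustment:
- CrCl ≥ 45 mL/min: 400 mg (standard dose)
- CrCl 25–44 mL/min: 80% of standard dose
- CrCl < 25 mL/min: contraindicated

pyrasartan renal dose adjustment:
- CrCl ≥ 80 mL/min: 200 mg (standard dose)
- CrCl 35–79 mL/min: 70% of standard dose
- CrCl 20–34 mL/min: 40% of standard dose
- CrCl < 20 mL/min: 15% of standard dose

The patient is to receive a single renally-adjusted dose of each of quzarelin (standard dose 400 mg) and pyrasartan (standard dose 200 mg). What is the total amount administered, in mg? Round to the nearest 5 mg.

CrCl = (140 − 54) × 105 / (72 × 3.5) × 0.85 = 9030.0 / 252.00 × 0.85 ≈ 30.5 mL/min
CrCl ≈ 30 mL/min.
quzarelin: 25–44 mL/min → 80% of 400 mg = 320 mg.
pyrasartan: 20–34 mL/min → 40% of 200 mg = 80 mg.
Total = 320 + 80 = 400 mg.

400 mg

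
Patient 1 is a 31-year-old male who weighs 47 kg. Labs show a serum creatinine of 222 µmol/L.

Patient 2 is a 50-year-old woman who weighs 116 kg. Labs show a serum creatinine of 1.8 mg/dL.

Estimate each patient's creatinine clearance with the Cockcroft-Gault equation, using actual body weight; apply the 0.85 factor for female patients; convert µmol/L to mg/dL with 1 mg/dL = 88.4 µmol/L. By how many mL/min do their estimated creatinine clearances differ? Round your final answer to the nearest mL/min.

40 mL/min

Patient 1: SCr = 222 / 88.4 = 2.511 mg/dL
Patient 1: CrCl = (140 − 31) × 47 / (72 × 2.511) = 5123.0 / 180.79 ≈ 28.3 mL/min
Patient 2: CrCl = (140 − 50) × 116 / (72 × 1.8) × 0.85 = 10440.0 / 129.60 × 0.85 ≈ 68.5 mL/min
|28.3 − 68.5| = 40.2 mL/min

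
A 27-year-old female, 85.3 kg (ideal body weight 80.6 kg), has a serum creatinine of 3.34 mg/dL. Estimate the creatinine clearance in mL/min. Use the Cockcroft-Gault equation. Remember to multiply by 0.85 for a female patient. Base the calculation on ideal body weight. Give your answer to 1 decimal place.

CrCl = (140 − 27) × 80.6 / (72 × 3.34) × 0.85 = 9107.8 / 240.48 × 0.85 ≈ 32.2 mL/min

32.2 mL/min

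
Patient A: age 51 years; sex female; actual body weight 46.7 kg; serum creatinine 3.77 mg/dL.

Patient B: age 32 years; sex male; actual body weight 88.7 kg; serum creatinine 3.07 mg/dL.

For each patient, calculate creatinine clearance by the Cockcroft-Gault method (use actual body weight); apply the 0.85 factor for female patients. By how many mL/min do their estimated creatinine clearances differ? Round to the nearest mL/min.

Patient A: CrCl = (140 − 51) × 46.7 / (72 × 3.77) × 0.85 = 4156.3 / 271.44 × 0.85 ≈ 13.0 mL/min
Patient B: CrCl = (140 − 32) × 88.7 / (72 × 3.07) = 9579.6 / 221.04 ≈ 43.3 mL/min
|13.0 − 43.3| = 30.3 mL/min

30 mL/min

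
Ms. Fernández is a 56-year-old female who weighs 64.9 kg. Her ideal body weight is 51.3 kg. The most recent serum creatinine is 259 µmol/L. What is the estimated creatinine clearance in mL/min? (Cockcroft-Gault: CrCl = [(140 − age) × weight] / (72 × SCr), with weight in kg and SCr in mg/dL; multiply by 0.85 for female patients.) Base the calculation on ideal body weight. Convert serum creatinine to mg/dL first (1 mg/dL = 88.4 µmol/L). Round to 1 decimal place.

SCr = 259 / 88.4 = 2.93 mg/dL
CrCl = (140 − 56) × 51.3 / (72 × 2.93) × 0.85 = 4309.2 / 210.96 × 0.85 ≈ 17.4 mL/min

17.4 mL/min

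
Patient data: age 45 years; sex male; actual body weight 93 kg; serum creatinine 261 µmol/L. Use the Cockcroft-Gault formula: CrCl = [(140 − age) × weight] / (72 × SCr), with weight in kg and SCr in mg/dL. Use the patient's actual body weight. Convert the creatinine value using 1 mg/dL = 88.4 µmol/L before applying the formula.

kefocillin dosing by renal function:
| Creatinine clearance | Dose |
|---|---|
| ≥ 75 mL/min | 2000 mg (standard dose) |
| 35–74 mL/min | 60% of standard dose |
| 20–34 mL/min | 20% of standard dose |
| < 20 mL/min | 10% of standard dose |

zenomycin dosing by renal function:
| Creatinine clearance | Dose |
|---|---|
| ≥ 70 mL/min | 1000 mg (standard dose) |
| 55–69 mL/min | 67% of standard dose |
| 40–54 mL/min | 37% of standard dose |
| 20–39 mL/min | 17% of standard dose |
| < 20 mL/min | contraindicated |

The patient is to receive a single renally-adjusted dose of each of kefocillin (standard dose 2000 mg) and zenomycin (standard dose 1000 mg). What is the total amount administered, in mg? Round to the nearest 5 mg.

SCr = 261 / 88.4 = 2.952 mg/dL
CrCl = (140 − 45) × 93 / (72 × 2.952) = 8835.0 / 212.54 ≈ 41.6 mL/min
CrCl ≈ 42 mL/min.
kefocillin: 35–74 mL/min → 60% of 2000 mg = 1200 mg.
zenomycin: 40–54 mL/min → 37% of 1000 mg = 370 mg.
Total = 1200 + 370 = 1570 mg.

1570 mg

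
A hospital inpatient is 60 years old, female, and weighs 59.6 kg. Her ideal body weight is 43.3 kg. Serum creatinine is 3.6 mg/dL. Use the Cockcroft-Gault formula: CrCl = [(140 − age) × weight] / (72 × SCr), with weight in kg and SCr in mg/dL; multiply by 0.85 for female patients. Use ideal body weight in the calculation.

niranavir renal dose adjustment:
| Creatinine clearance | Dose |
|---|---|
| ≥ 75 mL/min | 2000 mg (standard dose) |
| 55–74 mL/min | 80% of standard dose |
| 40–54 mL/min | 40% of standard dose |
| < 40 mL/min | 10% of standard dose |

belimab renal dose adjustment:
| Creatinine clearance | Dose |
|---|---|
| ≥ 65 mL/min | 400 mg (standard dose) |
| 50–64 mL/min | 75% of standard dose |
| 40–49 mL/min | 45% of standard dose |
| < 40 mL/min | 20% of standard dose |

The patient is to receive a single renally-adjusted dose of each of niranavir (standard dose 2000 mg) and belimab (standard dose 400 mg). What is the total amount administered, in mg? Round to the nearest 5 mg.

280 mg

CrCl = (140 − 60) × 43.3 / (72 × 3.6) × 0.85 = 3464.0 / 259.20 × 0.85 ≈ 11.4 mL/min
CrCl ≈ 11 mL/min.
niranavir: < 40 mL/min → 10% of 2000 mg = 200 mg.
belimab: < 40 mL/min → 20% of 400 mg = 80 mg.
Total = 200 + 80 = 280 mg.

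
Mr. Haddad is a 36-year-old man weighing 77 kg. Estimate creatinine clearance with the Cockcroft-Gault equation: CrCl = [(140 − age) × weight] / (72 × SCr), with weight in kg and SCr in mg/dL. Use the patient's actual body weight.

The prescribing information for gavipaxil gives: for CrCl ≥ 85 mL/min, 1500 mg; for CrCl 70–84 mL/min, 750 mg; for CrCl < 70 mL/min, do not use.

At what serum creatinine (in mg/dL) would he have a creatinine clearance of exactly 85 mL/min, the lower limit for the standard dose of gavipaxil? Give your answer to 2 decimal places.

Standard dose requires CrCl ≥ 85 mL/min.
Set (140 − 36) × 77 / (72 × SCr) = 85
SCr = (140 − 36) × 77 / (72 × 85) = 1.308 mg/dL

1.31 mg/dL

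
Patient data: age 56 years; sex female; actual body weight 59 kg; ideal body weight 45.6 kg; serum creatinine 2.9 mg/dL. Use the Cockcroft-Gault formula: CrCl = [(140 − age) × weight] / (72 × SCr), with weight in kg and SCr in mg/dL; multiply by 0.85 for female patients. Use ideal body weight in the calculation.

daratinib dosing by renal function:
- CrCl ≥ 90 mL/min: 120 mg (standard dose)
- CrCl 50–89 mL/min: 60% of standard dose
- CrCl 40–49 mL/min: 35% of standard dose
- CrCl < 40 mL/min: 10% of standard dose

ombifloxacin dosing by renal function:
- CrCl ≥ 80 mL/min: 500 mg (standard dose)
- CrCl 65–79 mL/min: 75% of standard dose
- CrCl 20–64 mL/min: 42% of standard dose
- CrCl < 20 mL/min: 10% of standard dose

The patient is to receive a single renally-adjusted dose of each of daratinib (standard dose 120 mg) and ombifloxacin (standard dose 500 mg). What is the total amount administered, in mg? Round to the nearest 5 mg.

60 mg

CrCl = (140 − 56) × 45.6 / (72 × 2.9) × 0.85 = 3830.4 / 208.80 × 0.85 ≈ 15.6 mL/min
CrCl ≈ 16 mL/min.
daratinib: < 40 mL/min → 10% of 120 mg = 12 mg.
ombifloxacin: < 20 mL/min → 10% of 500 mg = 50 mg.
Total = 12 + 50 = 62 mg.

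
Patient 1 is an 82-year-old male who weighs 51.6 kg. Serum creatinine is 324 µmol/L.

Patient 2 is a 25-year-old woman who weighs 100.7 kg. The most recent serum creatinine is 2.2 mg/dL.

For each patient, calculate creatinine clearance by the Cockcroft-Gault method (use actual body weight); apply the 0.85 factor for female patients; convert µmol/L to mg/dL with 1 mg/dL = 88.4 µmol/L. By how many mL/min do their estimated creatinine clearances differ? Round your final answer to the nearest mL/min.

51 mL/min

Patient 1: SCr = 324 / 88.4 = 3.665 mg/dL
Patient 1: CrCl = (140 − 82) × 51.6 / (72 × 3.665) = 2992.8 / 263.88 ≈ 11.3 mL/min
Patient 2: CrCl = (140 − 25) × 100.7 / (72 × 2.2) × 0.85 = 11580.5 / 158.40 × 0.85 ≈ 62.1 mL/min
|11.3 − 62.1| = 50.8 mL/min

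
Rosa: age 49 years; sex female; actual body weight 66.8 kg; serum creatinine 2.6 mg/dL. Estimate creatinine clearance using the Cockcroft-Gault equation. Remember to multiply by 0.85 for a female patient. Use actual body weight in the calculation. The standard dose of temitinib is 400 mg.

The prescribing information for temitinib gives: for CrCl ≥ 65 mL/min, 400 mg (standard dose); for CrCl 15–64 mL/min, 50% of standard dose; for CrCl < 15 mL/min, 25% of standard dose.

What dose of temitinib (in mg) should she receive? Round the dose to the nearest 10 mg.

200 mg

CrCl = (140 − 49) × 66.8 / (72 × 2.6) × 0.85 = 6078.8 / 187.20 × 0.85 ≈ 27.6 mL/min
CrCl ≈ 28 mL/min → bracket 15–64 mL/min.
50% of 400 mg = 200 mg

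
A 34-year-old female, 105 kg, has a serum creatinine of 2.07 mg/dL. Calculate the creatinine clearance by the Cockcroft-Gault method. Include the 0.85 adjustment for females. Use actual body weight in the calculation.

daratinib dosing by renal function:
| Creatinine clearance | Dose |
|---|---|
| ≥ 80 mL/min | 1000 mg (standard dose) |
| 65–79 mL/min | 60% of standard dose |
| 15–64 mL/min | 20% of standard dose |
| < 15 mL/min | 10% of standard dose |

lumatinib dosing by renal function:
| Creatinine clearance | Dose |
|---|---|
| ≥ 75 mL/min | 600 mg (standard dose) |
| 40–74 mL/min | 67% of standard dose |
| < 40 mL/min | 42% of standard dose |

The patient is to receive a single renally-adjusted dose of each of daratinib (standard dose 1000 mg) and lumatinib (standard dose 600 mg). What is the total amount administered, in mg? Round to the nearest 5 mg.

CrCl = (140 − 34) × 105 / (72 × 2.07) × 0.85 = 11130.0 / 149.04 × 0.85 ≈ 63.5 mL/min
CrCl ≈ 63 mL/min.
daratinib: 15–64 mL/min → 20% of 1000 mg = 200 mg.
lumatinib: 40–74 mL/min → 67% of 600 mg = 402 mg.
Total = 200 + 402 = 602 mg.

600 mg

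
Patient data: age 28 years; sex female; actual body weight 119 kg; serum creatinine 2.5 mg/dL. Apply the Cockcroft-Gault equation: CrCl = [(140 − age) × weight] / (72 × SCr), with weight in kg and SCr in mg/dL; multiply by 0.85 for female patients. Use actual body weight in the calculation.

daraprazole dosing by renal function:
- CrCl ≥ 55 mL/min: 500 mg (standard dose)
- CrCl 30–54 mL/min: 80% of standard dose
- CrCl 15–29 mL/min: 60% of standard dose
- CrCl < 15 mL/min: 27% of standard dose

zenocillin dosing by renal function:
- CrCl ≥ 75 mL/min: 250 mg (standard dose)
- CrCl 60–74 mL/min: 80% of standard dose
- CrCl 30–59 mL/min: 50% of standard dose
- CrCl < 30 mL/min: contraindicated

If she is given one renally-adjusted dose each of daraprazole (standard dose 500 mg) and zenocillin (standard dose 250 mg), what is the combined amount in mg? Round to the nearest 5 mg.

700 mg

CrCl = (140 − 28) × 119 / (72 × 2.5) × 0.85 = 13328.0 / 180.00 × 0.85 ≈ 62.9 mL/min
CrCl ≈ 63 mL/min.
daraprazole: ≥ 55 mL/min → 100% of 500 mg = 500 mg.
zenocillin: 60–74 mL/min → 80% of 250 mg = 200 mg.
Total = 500 + 200 = 700 mg.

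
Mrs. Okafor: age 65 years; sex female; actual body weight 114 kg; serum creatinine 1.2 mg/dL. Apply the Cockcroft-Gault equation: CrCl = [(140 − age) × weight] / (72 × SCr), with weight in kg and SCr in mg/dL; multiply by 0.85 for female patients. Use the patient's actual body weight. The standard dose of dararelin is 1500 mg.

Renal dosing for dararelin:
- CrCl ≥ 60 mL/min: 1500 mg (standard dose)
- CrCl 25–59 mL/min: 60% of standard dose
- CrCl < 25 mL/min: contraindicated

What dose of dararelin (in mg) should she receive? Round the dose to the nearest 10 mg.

1500 mg

CrCl = (140 − 65) × 114 / (72 × 1.2) × 0.85 = 8550.0 / 86.40 × 0.85 ≈ 84.1 mL/min
CrCl ≈ 84 mL/min → bracket ≥ 60 mL/min.
100% of 1500 mg = 1500 mg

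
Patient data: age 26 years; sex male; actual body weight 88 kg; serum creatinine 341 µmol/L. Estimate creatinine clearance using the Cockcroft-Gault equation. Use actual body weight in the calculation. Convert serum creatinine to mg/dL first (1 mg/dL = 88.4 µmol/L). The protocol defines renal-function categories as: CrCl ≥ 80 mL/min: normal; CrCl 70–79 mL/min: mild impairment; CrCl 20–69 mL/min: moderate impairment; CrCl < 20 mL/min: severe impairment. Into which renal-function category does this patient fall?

moderate impairment

SCr = 341 / 88.4 = 3.857 mg/dL
CrCl = (140 − 26) × 88 / (72 × 3.857) = 10032.0 / 277.70 ≈ 36.1 mL/min
36 mL/min falls in the 'moderate impairment' range.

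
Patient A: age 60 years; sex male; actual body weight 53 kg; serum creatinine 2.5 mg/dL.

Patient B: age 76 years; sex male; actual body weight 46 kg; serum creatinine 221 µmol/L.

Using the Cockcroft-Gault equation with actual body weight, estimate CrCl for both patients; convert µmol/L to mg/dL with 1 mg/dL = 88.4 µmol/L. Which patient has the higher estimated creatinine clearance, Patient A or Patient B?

Patient A

Patient A: CrCl = (140 − 60) × 53 / (72 × 2.5) = 4240.0 / 180.00 ≈ 23.6 mL/min
Patient B: SCr = 221 / 88.4 = 2.5 mg/dL
Patient B: CrCl = (140 − 76) × 46 / (72 × 2.5) = 2944.0 / 180.00 ≈ 16.4 mL/min
23.6 vs 16.4 mL/min → Patient A is higher.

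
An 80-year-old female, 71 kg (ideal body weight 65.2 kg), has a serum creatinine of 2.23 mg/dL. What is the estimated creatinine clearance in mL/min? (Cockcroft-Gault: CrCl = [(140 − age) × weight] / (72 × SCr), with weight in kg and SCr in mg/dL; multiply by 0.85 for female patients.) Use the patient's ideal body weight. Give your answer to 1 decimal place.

20.7 mL/min

CrCl = (140 − 80) × 65.2 / (72 × 2.23) × 0.85 = 3912.0 / 160.56 × 0.85 ≈ 20.7 mL/min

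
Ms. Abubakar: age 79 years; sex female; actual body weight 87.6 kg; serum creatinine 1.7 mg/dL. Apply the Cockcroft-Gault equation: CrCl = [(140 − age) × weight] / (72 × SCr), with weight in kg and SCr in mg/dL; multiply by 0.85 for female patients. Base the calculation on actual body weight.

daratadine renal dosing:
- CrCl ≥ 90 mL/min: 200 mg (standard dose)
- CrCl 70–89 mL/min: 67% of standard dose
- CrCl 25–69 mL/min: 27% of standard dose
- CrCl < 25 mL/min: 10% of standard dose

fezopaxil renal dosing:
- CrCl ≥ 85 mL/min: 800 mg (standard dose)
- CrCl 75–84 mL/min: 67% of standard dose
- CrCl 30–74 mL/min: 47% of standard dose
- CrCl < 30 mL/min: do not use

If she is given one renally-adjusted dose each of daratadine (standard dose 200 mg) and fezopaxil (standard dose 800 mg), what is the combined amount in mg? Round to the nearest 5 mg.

CrCl = (140 − 79) × 87.6 / (72 × 1.7) × 0.85 = 5343.6 / 122.40 × 0.85 ≈ 37.1 mL/min
CrCl ≈ 37 mL/min.
daratadine: 25–69 mL/min → 27% of 200 mg = 54 mg.
fezopaxil: 30–74 mL/min → 47% of 800 mg = 376 mg.
Total = 54 + 376 = 430 mg.

430 mg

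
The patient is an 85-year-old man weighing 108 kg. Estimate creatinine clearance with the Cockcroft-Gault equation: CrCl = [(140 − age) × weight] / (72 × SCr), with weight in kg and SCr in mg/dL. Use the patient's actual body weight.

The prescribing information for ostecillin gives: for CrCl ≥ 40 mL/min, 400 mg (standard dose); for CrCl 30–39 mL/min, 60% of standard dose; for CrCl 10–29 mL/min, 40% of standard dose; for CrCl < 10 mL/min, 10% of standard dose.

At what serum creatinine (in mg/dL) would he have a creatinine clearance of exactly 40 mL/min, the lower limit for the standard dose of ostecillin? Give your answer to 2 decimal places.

2.06 mg/dL

Standard dose requires CrCl ≥ 40 mL/min.
Set (140 − 85) × 108 / (72 × SCr) = 40
SCr = (140 − 85) × 108 / (72 × 40) = 2.062 mg/dL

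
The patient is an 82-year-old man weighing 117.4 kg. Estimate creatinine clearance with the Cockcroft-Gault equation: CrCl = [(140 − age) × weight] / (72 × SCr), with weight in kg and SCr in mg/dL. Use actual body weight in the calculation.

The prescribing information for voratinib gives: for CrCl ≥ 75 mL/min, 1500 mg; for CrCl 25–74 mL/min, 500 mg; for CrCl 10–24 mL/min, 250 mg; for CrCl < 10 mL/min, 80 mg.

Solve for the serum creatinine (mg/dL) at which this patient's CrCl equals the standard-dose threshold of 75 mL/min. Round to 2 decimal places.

1.26 mg/dL

Standard dose requires CrCl ≥ 75 mL/min.
Set (140 − 82) × 117.4 / (72 × SCr) = 75
SCr = (140 − 82) × 117.4 / (72 × 75) = 1.261 mg/dL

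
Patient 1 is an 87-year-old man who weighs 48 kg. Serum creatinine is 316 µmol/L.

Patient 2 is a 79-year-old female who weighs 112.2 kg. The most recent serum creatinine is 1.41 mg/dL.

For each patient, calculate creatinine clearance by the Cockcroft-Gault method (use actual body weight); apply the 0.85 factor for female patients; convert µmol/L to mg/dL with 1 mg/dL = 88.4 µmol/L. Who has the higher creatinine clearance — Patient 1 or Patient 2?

Patient 1: SCr = 316 / 88.4 = 3.575 mg/dL
Patient 1: CrCl = (140 − 87) × 48 / (72 × 3.575) = 2544.0 / 257.40 ≈ 9.9 mL/min
Patient 2: CrCl = (140 − 79) × 112.2 / (72 × 1.41) × 0.85 = 6844.2 / 101.52 × 0.85 ≈ 57.3 mL/min
9.9 vs 57.3 mL/min → Patient 2 is higher.

Patient 2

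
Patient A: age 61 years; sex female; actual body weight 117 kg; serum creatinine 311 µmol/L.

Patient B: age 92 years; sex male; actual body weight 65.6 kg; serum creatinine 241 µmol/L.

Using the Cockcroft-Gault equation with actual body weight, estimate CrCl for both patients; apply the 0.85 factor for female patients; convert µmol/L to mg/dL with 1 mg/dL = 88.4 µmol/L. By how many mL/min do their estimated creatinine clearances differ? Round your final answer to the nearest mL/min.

Patient A: SCr = 311 / 88.4 = 3.518 mg/dL
Patient A: CrCl = (140 − 61) × 117 / (72 × 3.518) × 0.85 = 9243.0 / 253.30 × 0.85 ≈ 31.0 mL/min
Patient B: SCr = 241 / 88.4 = 2.726 mg/dL
Patient B: CrCl = (140 − 92) × 65.6 / (72 × 2.726) = 3148.8 / 196.27 ≈ 16.0 mL/min
|31.0 − 16.0| = 15.0 mL/min

15 mL/min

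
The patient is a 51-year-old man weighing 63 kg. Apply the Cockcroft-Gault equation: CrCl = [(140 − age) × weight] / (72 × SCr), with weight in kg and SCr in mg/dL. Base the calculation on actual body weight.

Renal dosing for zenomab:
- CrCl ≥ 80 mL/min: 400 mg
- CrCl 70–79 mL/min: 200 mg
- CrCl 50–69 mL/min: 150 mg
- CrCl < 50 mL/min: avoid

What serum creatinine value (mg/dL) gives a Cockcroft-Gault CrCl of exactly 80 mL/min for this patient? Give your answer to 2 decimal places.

0.97 mg/dL

Standard dose requires CrCl ≥ 80 mL/min.
Set (140 − 51) × 63 / (72 × SCr) = 80
SCr = (140 − 51) × 63 / (72 × 80) = 0.973 mg/dL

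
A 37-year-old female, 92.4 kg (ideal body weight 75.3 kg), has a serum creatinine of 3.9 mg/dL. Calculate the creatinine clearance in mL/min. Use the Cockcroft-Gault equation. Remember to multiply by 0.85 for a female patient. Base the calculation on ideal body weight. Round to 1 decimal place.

23.5 mL/min

CrCl = (140 − 37) × 75.3 / (72 × 3.9) × 0.85 = 7755.9 / 280.80 × 0.85 ≈ 23.5 mL/min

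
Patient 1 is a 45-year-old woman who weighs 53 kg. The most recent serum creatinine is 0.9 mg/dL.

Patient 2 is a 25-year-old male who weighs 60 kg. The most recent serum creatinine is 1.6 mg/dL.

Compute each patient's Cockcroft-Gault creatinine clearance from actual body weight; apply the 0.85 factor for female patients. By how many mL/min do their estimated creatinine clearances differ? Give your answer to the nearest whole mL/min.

6 mL/min

Patient 1: CrCl = (140 − 45) × 53 / (72 × 0.9) × 0.85 = 5035.0 / 64.80 × 0.85 ≈ 66.0 mL/min
Patient 2: CrCl = (140 − 25) × 60 / (72 × 1.6) = 6900.0 / 115.20 ≈ 59.9 mL/min
|66.0 − 59.9| = 6.1 mL/min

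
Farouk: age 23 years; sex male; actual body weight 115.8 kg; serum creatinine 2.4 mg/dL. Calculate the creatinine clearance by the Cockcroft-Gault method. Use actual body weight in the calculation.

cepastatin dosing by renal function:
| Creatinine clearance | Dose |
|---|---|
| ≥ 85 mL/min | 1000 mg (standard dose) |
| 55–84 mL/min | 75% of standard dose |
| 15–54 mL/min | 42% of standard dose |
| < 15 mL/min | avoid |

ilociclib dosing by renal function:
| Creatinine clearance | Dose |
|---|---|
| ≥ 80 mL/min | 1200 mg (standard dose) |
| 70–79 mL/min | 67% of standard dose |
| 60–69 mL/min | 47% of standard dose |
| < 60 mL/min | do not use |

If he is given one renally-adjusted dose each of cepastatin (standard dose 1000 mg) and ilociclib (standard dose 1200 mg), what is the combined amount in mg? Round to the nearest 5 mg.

1555 mg

CrCl = (140 − 23) × 115.8 / (72 × 2.4) = 13548.6 / 172.80 ≈ 78.4 mL/min
CrCl ≈ 78 mL/min.
cepastatin: 55–84 mL/min → 75% of 1000 mg = 750 mg.
ilociclib: 70–79 mL/min → 67% of 1200 mg = 804 mg.
Total = 750 + 804 = 1554 mg.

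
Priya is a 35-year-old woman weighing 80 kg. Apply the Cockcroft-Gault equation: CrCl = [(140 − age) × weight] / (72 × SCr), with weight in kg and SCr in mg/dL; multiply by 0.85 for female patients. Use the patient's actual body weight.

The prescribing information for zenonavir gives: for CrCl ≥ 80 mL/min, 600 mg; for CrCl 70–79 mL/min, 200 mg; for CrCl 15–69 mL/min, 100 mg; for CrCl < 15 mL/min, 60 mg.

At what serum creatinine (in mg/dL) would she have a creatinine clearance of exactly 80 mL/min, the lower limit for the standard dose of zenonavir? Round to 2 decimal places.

Standard dose requires CrCl ≥ 80 mL/min.
Set (140 − 35) × 80 × 0.85 / (72 × SCr) = 80
SCr = (140 − 35) × 80 × 0.85 / (72 × 80) = 1.240 mg/dL

1.24 mg/dL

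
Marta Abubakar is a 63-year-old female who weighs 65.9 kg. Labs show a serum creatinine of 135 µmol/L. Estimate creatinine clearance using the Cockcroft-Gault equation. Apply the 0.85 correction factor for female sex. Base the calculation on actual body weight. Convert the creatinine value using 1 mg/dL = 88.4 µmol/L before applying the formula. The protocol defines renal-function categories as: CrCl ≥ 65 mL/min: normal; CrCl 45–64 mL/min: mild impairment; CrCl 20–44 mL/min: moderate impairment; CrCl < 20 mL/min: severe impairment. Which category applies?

SCr = 135 / 88.4 = 1.527 mg/dL
CrCl = (140 − 63) × 65.9 / (72 × 1.527) × 0.85 = 5074.3 / 109.94 × 0.85 ≈ 39.2 mL/min
39 mL/min falls in the 'moderate impairment' range.

moderate impairment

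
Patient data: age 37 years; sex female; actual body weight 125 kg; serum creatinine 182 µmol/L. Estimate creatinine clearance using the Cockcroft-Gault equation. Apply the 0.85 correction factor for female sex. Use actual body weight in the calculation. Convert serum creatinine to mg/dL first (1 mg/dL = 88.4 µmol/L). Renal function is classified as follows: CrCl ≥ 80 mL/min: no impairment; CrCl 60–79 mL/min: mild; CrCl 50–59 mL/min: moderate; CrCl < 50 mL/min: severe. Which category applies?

SCr = 182 / 88.4 = 2.059 mg/dL
CrCl = (140 − 37) × 125 / (72 × 2.059) × 0.85 = 12875.0 / 148.25 × 0.85 ≈ 73.8 mL/min
74 mL/min falls in the 'mild' range.

mild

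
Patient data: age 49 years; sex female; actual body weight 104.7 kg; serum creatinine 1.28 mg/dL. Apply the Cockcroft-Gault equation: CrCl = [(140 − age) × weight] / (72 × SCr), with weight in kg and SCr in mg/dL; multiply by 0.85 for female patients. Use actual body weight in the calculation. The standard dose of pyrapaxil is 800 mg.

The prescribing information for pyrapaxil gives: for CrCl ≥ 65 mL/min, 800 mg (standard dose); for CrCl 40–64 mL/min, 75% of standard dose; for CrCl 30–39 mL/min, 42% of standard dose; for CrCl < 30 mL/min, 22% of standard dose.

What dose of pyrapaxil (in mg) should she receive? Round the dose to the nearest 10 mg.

CrCl = (140 − 49) × 104.7 / (72 × 1.28) × 0.85 = 9527.7 / 92.16 × 0.85 ≈ 87.9 mL/min
CrCl ≈ 88 mL/min → bracket ≥ 65 mL/min.
100% of 800 mg = 800 mg

800 mg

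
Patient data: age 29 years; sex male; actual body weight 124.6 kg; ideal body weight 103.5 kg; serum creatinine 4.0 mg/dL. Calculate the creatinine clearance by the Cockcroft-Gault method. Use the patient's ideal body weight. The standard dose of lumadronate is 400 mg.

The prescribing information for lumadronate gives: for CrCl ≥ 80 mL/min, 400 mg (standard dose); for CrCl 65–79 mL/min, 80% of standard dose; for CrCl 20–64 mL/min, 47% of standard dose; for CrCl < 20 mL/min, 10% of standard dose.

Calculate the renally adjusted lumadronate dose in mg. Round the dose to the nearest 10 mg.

CrCl = (140 − 29) × 103.5 / (72 × 4) = 11488.5 / 288.00 ≈ 39.9 mL/min
CrCl ≈ 40 mL/min → bracket 20–64 mL/min.
47% of 400 mg = 188 mg → 190 mg

190 mg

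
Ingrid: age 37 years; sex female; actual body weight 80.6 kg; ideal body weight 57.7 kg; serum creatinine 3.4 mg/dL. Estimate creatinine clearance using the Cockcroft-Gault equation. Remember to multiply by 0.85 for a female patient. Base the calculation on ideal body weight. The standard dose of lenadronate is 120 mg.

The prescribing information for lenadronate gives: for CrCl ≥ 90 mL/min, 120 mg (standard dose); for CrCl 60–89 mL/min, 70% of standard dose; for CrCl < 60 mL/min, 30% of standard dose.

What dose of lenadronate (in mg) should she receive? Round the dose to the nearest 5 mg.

CrCl = (140 − 37) × 57.7 / (72 × 3.4) × 0.85 = 5943.1 / 244.80 × 0.85 ≈ 20.6 mL/min
CrCl ≈ 21 mL/min → bracket < 60 mL/min.
30% of 120 mg = 36 mg → 35 mg

35 mg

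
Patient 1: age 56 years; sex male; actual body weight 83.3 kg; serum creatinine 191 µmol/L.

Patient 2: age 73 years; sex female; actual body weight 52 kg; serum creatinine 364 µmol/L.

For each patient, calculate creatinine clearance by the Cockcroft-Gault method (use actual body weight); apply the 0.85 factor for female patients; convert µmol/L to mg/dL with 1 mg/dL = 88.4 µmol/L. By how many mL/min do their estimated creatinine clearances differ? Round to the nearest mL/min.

35 mL/min

Patient 1: SCr = 191 / 88.4 = 2.161 mg/dL
Patient 1: CrCl = (140 − 56) × 83.3 / (72 × 2.161) = 6997.2 / 155.59 ≈ 45.0 mL/min
Patient 2: SCr = 364 / 88.4 = 4.118 mg/dL
Patient 2: CrCl = (140 − 73) × 52 / (72 × 4.118) × 0.85 = 3484.0 / 296.50 × 0.85 ≈ 10.0 mL/min
|45.0 − 10.0| = 35.0 mL/min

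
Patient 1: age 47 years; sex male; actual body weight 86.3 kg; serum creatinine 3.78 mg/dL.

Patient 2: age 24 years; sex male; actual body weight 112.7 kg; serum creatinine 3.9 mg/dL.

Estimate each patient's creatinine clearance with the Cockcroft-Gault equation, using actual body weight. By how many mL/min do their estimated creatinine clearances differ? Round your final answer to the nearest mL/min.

Patient 1: CrCl = (140 − 47) × 86.3 / (72 × 3.78) = 8025.9 / 272.16 ≈ 29.5 mL/min
Patient 2: CrCl = (140 − 24) × 112.7 / (72 × 3.9) = 13073.2 / 280.80 ≈ 46.6 mL/min
|29.5 − 46.6| = 17.1 mL/min

17 mL/min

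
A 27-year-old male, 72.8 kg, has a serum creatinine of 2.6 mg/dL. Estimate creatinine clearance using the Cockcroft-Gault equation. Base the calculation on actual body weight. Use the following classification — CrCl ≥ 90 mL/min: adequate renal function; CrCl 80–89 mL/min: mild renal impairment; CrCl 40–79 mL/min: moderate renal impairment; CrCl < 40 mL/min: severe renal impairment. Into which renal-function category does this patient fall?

CrCl = (140 − 27) × 72.8 / (72 × 2.6) = 8226.4 / 187.20 ≈ 43.9 mL/min
44 mL/min falls in the 'moderate renal impairment' range.

moderate renal impairment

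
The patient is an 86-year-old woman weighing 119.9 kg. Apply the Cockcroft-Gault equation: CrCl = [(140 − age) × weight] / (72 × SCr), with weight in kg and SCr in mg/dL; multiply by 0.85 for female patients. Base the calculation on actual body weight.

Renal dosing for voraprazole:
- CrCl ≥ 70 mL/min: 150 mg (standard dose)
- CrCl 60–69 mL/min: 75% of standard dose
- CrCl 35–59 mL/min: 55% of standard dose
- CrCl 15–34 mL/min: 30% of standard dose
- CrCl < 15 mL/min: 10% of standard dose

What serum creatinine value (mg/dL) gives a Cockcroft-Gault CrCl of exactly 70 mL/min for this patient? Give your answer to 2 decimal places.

Standard dose requires CrCl ≥ 70 mL/min.
Set (140 − 86) × 119.9 × 0.85 / (72 × SCr) = 70
SCr = (140 − 86) × 119.9 × 0.85 / (72 × 70) = 1.092 mg/dL

1.09 mg/dL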